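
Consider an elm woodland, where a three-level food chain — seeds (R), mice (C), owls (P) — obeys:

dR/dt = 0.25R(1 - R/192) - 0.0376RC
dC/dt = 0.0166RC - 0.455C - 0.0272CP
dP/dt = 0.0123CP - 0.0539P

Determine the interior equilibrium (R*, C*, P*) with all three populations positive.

R* ≈ 65.5, C* ≈ 4.38, P* ≈ 23.2

From dP/dt = 0: 0.0123C* = 0.0539, so C* = 4.38.
From dR/dt = 0: 0.25(1 - R*/192) = 0.0376·4.38, giving R* = 192·(1 - 0.659) = 65.5.
From dC/dt = 0: 0.0166·65.5 - 0.455 = 0.0272P*, so P* = 0.632/0.0272 = 23.2.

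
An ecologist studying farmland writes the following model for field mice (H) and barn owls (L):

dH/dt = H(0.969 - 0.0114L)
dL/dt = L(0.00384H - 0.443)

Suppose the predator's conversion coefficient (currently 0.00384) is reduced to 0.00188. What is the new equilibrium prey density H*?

At the interior fixed point, setting dL/dt = 0 with L > 0 fixes H* = (predator death rate)/(HL coefficient) — independent of the other coefficients.
With the change, H* = 0.443/0.00188 = 236; it rises from 115.

H* ≈ 236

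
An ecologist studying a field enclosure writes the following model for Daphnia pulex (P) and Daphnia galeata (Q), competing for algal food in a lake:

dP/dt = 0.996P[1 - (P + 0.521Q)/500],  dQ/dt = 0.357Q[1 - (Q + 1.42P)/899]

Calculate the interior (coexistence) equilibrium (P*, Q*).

P* ≈ 122, Q* ≈ 726

Setting both brackets to zero gives the nullclines P + 0.521Q = 500 and 1.42P + Q = 899.
Substituting Q = 899 - 1.42P into the first: P(1 - 0.521·1.42) = 500 - 0.521·899.
So P* = 31.6/0.26 = 122, and then Q* = 899 - 1.42·122 = 726.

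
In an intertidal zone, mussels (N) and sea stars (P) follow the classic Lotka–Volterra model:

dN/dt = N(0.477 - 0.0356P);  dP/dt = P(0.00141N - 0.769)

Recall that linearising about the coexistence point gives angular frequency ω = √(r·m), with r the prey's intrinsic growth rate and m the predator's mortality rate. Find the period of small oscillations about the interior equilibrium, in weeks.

Here r = 0.477 and m = 0.769, so r·m = 0.367.
ω = √0.367 = 0.606 per week, hence T = 2π/ω ≈ 10.4 weeks.

T ≈ 10.4 weeks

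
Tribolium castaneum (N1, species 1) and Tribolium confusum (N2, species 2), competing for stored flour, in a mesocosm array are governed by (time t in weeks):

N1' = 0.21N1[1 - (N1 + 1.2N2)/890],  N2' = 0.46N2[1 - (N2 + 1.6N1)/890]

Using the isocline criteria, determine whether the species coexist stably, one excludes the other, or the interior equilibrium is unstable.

Compare the nullcline intercepts: K1/α12 = 890/1.2 = 742 < K2 = 890; K2/α21 = 890/1.6 = 556 < K1 = 890.
Since both are reversed, neither can invade when rare; the interior point is a saddle.

unstable coexistence (outcome depends on initial conditions)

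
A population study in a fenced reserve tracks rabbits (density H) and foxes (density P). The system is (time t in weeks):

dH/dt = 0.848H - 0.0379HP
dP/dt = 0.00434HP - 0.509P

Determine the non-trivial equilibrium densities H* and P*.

Set dP/dt = 0 with P > 0: 0.00434H - 0.509 = 0, so H* = 0.509/0.00434 = 117.
Set dH/dt = 0 with H > 0: 0.848 - 0.0379P = 0, so P* = 0.848/0.0379 = 22.4.

H* ≈ 117, P* ≈ 22.4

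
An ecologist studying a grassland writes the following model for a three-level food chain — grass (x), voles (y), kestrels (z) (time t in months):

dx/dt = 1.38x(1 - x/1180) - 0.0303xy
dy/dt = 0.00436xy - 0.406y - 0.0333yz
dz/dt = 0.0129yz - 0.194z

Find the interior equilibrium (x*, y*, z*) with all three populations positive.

x* ≈ 790, y* ≈ 15, z* ≈ 91.3

From dz/dt = 0: 0.0129y* = 0.194, so y* = 15.
From dx/dt = 0: 1.38(1 - x*/1180) = 0.0303·15, giving x* = 1180·(1 - 0.33) = 790.
From dy/dt = 0: 0.00436·790 - 0.406 = 0.0333z*, so z* = 3.04/0.0333 = 91.3.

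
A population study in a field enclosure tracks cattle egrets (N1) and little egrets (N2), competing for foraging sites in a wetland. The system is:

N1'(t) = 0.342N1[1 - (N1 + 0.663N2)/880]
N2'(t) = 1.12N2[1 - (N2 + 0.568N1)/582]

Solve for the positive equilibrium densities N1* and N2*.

N1* ≈ 793, N2* ≈ 132

Setting both brackets to zero gives the nullclines N1 + 0.663N2 = 880 and 0.568N1 + N2 = 582.
Substituting N2 = 582 - 0.568N1 into the first: N1(1 - 0.663·0.568) = 880 - 0.663·582.
So N1* = 494/0.623 = 793, and then N2* = 582 - 0.568·793 = 132.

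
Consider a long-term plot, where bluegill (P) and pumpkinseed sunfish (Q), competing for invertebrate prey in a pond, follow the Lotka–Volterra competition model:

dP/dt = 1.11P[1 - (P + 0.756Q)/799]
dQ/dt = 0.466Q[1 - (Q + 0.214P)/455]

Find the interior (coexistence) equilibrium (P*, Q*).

Setting both brackets to zero gives the nullclines P + 0.756Q = 799 and 0.214P + Q = 455.
Substituting Q = 455 - 0.214P into the first: P(1 - 0.756·0.214) = 799 - 0.756·455.
So P* = 455/0.838 = 543, and then Q* = 455 - 0.214·543 = 339.

P* ≈ 543, Q* ≈ 339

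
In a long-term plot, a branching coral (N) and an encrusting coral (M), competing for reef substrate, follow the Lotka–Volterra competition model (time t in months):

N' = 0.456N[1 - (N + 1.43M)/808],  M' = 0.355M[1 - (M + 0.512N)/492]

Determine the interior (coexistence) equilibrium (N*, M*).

N* ≈ 390, M* ≈ 292

Setting both brackets to zero gives the nullclines N + 1.43M = 808 and 0.512N + M = 492.
Substituting M = 492 - 0.512N into the first: N(1 - 1.43·0.512) = 808 - 1.43·492.
So N* = 104/0.268 = 390, and then M* = 492 - 0.512·390 = 292.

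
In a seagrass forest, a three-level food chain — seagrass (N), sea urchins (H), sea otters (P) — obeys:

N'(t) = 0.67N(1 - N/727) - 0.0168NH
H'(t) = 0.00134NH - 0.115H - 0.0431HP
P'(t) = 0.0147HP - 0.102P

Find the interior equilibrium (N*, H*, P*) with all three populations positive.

From dP/dt = 0: 0.0147H* = 0.102, so H* = 6.94.
From dN/dt = 0: 0.67(1 - N*/727) = 0.0168·6.94, giving N* = 727·(1 - 0.174) = 601.
From dH/dt = 0: 0.00134·601 - 0.115 = 0.0431P*, so P* = 0.69/0.0431 = 16.

N* ≈ 601, H* ≈ 6.94, P* ≈ 16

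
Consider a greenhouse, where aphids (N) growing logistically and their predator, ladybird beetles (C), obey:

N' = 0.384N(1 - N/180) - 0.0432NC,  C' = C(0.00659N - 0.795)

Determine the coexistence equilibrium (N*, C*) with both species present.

N* ≈ 121, C* ≈ 2.93

From dC/dt = 0 with C > 0: 0.00659N* = 0.795, so N* = 121.
Substitute into dN/dt = 0: 0.384(1 - 121/180) = 0.0432C*.
The bracket is 0.33, giving C* = 0.127/0.0432 = 2.93.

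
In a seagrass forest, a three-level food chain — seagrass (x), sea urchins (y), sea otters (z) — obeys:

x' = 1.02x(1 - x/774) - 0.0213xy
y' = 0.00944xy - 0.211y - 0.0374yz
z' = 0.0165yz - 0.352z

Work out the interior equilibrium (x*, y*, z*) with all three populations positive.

From dz/dt = 0: 0.0165y* = 0.352, so y* = 21.3.
From dx/dt = 0: 1.02(1 - x*/774) = 0.0213·21.3, giving x* = 774·(1 - 0.445) = 429.
From dy/dt = 0: 0.00944·429 - 0.211 = 0.0374z*, so z* = 3.84/0.0374 = 103.

x* ≈ 429, y* ≈ 21.3, z* ≈ 103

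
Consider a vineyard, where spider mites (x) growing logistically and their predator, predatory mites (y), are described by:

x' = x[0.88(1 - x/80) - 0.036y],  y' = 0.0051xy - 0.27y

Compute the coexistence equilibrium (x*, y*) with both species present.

From dy/dt = 0 with y > 0: 0.0051x* = 0.27, so x* = 52.9.
Substitute into dx/dt = 0: 0.88(1 - 52.9/80) = 0.036y*.
The bracket is 0.338, giving y* = 0.298/0.036 = 8.27.

x* ≈ 52.9, y* ≈ 8.27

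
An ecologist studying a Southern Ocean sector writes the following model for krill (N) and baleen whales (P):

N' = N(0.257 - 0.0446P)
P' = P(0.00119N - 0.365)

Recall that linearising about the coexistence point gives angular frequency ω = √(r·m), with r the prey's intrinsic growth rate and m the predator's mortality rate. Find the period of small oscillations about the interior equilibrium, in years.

T ≈ 20.5 years

Here r = 0.257 and m = 0.365, so r·m = 0.0938.
ω = √0.0938 = 0.306 per year, hence T = 2π/ω ≈ 20.5 years.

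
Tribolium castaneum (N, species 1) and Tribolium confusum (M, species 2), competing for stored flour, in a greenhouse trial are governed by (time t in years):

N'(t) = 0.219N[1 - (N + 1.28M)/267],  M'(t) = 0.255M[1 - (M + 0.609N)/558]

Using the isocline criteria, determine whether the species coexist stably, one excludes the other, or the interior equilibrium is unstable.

Compare the nullcline intercepts: K1/α12 = 267/1.28 = 209 < K2 = 558; K2/α21 = 558/0.609 = 916 > K1 = 267.
Since the inequalities point opposite ways, species 2 can invade but species 1 cannot.

species 2 excludes species 1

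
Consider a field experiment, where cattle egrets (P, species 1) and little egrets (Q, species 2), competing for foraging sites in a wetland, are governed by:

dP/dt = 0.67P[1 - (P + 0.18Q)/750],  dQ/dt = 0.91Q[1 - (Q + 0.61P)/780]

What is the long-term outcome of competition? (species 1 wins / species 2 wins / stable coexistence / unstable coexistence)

stable coexistence

Compare the nullcline intercepts: K1/α12 = 750/0.18 = 4170 > K2 = 780; K2/α21 = 780/0.61 = 1280 > K1 = 750.
Since both inequalities hold, each species can invade when rare, so the interior equilibrium is stable.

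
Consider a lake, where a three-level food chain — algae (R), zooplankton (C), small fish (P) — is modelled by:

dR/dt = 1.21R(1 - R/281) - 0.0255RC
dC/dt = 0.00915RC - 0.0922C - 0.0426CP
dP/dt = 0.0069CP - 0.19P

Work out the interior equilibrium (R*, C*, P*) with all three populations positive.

From dP/dt = 0: 0.0069C* = 0.19, so C* = 27.5.
From dR/dt = 0: 1.21(1 - R*/281) = 0.0255·27.5, giving R* = 281·(1 - 0.58) = 118.
From dC/dt = 0: 0.00915·118 - 0.0922 = 0.0426P*, so P* = 0.987/0.0426 = 23.2.

R* ≈ 118, C* ≈ 27.5, P* ≈ 23.2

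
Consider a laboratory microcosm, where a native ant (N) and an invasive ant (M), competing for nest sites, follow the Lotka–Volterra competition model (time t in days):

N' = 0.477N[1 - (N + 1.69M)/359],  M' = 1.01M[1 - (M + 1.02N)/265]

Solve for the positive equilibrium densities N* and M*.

Setting both brackets to zero gives the nullclines N + 1.69M = 359 and 1.02N + M = 265.
Substituting M = 265 - 1.02N into the first: N(1 - 1.69·1.02) = 359 - 1.69·265.
So N* = -88.8/-0.724 = 123, and then M* = 265 - 1.02·123 = 140.

N* ≈ 123, M* ≈ 140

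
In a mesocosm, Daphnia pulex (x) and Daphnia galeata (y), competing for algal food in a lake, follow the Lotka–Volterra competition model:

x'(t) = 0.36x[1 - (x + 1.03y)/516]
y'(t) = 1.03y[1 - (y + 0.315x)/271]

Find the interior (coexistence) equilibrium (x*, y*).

Setting both brackets to zero gives the nullclines x + 1.03y = 516 and 0.315x + y = 271.
Substituting y = 271 - 0.315x into the first: x(1 - 1.03·0.315) = 516 - 1.03·271.
So x* = 237/0.676 = 351, and then y* = 271 - 0.315·351 = 161.

x* ≈ 351, y* ≈ 161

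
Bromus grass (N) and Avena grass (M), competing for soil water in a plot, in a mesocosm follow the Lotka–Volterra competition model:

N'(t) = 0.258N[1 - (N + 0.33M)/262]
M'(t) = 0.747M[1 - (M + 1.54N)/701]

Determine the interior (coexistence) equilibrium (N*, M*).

N* ≈ 62.4, M* ≈ 605

Setting both brackets to zero gives the nullclines N + 0.33M = 262 and 1.54N + M = 701.
Substituting M = 701 - 1.54N into the first: N(1 - 0.33·1.54) = 262 - 0.33·701.
So N* = 30.7/0.492 = 62.4, and then M* = 701 - 1.54·62.4 = 605.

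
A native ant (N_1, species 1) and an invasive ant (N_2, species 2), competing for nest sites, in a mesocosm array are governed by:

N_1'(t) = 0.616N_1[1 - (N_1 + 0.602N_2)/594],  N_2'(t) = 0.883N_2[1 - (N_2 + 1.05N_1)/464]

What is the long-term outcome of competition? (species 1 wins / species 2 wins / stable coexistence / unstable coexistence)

Compare the nullcline intercepts: K1/α12 = 594/0.602 = 987 > K2 = 464; K2/α21 = 464/1.05 = 442 < K1 = 594.
Since the inequalities point opposite ways, species 1 can invade but species 2 cannot.

species 1 excludes species 2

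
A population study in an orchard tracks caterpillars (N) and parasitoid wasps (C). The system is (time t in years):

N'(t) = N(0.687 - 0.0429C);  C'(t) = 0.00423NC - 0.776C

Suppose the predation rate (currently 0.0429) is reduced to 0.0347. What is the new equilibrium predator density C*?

At the interior fixed point, setting dN/dt = 0 with N > 0 fixes C* = (prey growth rate)/(NC coefficient) — independent of the other coefficients.
With the change, C* = 0.687/0.0347 = 19.8; it rises from 16.

C* ≈ 19.8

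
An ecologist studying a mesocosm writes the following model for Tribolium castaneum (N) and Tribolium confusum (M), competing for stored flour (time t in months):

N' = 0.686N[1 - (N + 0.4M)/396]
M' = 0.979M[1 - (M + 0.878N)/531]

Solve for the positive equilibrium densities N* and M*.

N* ≈ 283, M* ≈ 283

Setting both brackets to zero gives the nullclines N + 0.4M = 396 and 0.878N + M = 531.
Substituting M = 531 - 0.878N into the first: N(1 - 0.4·0.878) = 396 - 0.4·531.
So N* = 184/0.649 = 283, and then M* = 531 - 0.878·283 = 283.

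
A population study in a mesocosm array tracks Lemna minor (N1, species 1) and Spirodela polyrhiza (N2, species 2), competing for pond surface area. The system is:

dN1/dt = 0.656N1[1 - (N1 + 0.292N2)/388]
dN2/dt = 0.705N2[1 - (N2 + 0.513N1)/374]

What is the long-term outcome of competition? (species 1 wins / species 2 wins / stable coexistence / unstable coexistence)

stable coexistence

Compare the nullcline intercepts: K1/α12 = 388/0.292 = 1330 > K2 = 374; K2/α21 = 374/0.513 = 729 > K1 = 388.
Since both inequalities hold, each species can invade when rare, so the interior equilibrium is stable.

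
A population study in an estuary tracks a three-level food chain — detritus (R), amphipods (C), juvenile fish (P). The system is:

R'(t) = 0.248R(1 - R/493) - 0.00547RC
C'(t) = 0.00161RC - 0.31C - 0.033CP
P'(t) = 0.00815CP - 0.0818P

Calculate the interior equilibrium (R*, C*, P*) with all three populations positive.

R* ≈ 384, C* ≈ 10, P* ≈ 9.33

From dP/dt = 0: 0.00815C* = 0.0818, so C* = 10.
From dR/dt = 0: 0.248(1 - R*/493) = 0.00547·10, giving R* = 493·(1 - 0.221) = 384.
From dC/dt = 0: 0.00161·384 - 0.31 = 0.033P*, so P* = 0.308/0.033 = 9.33.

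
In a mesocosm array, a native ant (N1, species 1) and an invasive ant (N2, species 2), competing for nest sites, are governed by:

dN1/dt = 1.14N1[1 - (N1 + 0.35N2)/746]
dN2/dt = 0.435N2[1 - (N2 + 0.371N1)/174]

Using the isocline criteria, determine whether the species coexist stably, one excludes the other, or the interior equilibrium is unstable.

Compare the nullcline intercepts: K1/α12 = 746/0.35 = 2130 > K2 = 174; K2/α21 = 174/0.371 = 469 < K1 = 746.
Since the inequalities point opposite ways, species 1 can invade but species 2 cannot.

species 1 excludes species 2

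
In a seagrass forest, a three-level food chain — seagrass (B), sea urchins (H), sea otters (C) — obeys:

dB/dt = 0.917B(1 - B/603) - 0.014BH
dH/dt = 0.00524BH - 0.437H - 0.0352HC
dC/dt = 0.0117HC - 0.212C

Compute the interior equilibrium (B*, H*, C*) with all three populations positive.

B* ≈ 436, H* ≈ 18.1, C* ≈ 52.5

From dC/dt = 0: 0.0117H* = 0.212, so H* = 18.1.
From dB/dt = 0: 0.917(1 - B*/603) = 0.014·18.1, giving B* = 603·(1 - 0.277) = 436.
From dH/dt = 0: 0.00524·436 - 0.437 = 0.0352C*, so C* = 1.85/0.0352 = 52.5.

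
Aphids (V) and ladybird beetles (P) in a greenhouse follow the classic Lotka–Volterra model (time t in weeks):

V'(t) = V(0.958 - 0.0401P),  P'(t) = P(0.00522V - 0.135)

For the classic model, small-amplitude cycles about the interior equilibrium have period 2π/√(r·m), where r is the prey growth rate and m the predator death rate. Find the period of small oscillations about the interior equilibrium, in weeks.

T ≈ 17.5 weeks

Here r = 0.958 and m = 0.135, so r·m = 0.129.
ω = √0.129 = 0.36 per week, hence T = 2π/ω ≈ 17.5 weeks.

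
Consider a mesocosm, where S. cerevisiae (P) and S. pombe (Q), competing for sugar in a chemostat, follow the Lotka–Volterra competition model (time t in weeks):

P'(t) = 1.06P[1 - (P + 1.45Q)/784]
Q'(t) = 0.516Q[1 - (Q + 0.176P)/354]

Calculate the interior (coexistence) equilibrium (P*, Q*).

Setting both brackets to zero gives the nullclines P + 1.45Q = 784 and 0.176P + Q = 354.
Substituting Q = 354 - 0.176P into the first: P(1 - 1.45·0.176) = 784 - 1.45·354.
So P* = 271/0.745 = 363, and then Q* = 354 - 0.176·363 = 290.

P* ≈ 363, Q* ≈ 290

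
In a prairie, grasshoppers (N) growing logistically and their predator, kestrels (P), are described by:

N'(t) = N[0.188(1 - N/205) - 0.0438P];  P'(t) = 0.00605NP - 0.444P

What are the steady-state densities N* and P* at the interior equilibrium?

From dP/dt = 0 with P > 0: 0.00605N* = 0.444, so N* = 73.4.
Substitute into dN/dt = 0: 0.188(1 - 73.4/205) = 0.0438P*.
The bracket is 0.642, giving P* = 0.121/0.0438 = 2.76.

N* ≈ 73.4, P* ≈ 2.76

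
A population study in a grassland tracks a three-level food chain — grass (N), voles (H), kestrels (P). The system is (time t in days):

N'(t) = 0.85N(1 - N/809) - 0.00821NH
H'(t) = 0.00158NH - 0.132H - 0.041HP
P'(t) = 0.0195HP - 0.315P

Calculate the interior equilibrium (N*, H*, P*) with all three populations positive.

N* ≈ 683, H* ≈ 16.2, P* ≈ 23.1

From dP/dt = 0: 0.0195H* = 0.315, so H* = 16.2.
From dN/dt = 0: 0.85(1 - N*/809) = 0.00821·16.2, giving N* = 809·(1 - 0.156) = 683.
From dH/dt = 0: 0.00158·683 - 0.132 = 0.041P*, so P* = 0.947/0.041 = 23.1.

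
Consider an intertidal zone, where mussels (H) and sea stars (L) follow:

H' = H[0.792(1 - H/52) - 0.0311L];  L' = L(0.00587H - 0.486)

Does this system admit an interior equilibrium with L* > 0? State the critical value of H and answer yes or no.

The predator equation gives dL/dt > 0 only when H > 0.486/0.00587 = 82.8.
Without the predator, H → K = 52. Since 52 < 82.8, the predator cannot invade.

Threshold H = 82.8; K < 82.8, so no, the predator goes extinct.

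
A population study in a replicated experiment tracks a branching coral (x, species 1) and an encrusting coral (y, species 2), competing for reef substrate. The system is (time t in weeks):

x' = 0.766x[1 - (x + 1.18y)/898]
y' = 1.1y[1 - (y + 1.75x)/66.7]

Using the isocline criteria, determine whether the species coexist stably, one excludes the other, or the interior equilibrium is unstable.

species 1 excludes species 2

Compare the nullcline intercepts: K1/α12 = 898/1.18 = 761 > K2 = 66.7; K2/α21 = 66.7/1.75 = 38.1 < K1 = 898.
Since the inequalities point opposite ways, species 1 can invade but species 2 cannot.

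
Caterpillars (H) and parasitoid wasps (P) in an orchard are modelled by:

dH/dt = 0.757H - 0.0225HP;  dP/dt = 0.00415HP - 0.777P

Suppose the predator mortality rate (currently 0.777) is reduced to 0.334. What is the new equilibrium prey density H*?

H* ≈ 80.5

At the interior fixed point, setting dP/dt = 0 with P > 0 fixes H* = (predator death rate)/(HP coefficient) — independent of the other coefficients.
With the change, H* = 0.334/0.00415 = 80.5; it falls from 187.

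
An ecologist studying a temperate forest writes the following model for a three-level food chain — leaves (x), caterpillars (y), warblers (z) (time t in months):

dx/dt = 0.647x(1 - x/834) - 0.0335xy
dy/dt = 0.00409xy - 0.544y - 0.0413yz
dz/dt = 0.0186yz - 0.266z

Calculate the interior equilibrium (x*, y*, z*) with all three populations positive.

From dz/dt = 0: 0.0186y* = 0.266, so y* = 14.3.
From dx/dt = 0: 0.647(1 - x*/834) = 0.0335·14.3, giving x* = 834·(1 - 0.74) = 216.
From dy/dt = 0: 0.00409·216 - 0.544 = 0.0413z*, so z* = 0.341/0.0413 = 8.26.

x* ≈ 216, y* ≈ 14.3, z* ≈ 8.26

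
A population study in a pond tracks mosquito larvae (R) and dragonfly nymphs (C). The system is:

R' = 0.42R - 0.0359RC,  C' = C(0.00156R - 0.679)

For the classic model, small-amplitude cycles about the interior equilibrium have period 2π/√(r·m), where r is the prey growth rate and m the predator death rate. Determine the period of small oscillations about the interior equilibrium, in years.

Here r = 0.42 and m = 0.679, so r·m = 0.285.
ω = √0.285 = 0.534 per year, hence T = 2π/ω ≈ 11.8 years.

T ≈ 11.8 years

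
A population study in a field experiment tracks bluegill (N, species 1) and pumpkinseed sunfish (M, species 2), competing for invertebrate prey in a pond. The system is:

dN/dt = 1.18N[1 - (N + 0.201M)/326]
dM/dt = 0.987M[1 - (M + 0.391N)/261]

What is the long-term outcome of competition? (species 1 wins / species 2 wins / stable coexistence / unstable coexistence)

Compare the nullcline intercepts: K1/α12 = 326/0.201 = 1620 > K2 = 261; K2/α21 = 261/0.391 = 668 > K1 = 326.
Since both inequalities hold, each species can invade when rare, so the interior equilibrium is stable.

stable coexistence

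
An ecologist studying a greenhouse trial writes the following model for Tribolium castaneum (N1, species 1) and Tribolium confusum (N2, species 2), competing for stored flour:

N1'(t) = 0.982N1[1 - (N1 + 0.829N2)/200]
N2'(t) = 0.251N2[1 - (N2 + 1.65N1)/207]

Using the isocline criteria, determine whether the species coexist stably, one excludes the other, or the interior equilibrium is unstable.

Compare the nullcline intercepts: K1/α12 = 200/0.829 = 241 > K2 = 207; K2/α21 = 207/1.65 = 125 < K1 = 200.
Since the inequalities point opposite ways, species 1 can invade but species 2 cannot.

species 1 excludes species 2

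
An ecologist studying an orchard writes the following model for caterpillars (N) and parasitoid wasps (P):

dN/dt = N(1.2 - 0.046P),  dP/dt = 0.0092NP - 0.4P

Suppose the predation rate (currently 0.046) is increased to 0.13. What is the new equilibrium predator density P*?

At the interior fixed point, setting dN/dt = 0 with N > 0 fixes P* = (prey growth rate)/(NP coefficient) — independent of the other coefficients.
With the change, P* = 1.2/0.13 = 9.23; it falls from 26.1.

P* ≈ 9.23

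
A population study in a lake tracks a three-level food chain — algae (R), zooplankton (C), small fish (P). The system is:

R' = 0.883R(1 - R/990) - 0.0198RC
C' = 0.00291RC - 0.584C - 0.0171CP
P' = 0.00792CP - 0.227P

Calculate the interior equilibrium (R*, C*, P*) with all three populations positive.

R* ≈ 354, C* ≈ 28.7, P* ≈ 26

From dP/dt = 0: 0.00792C* = 0.227, so C* = 28.7.
From dR/dt = 0: 0.883(1 - R*/990) = 0.0198·28.7, giving R* = 990·(1 - 0.643) = 354.
From dC/dt = 0: 0.00291·354 - 0.584 = 0.0171P*, so P* = 0.445/0.0171 = 26.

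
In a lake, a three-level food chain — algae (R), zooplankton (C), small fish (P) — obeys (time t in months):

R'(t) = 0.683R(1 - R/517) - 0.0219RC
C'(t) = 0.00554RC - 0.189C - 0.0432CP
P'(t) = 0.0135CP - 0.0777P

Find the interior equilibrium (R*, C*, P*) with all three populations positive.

From dP/dt = 0: 0.0135C* = 0.0777, so C* = 5.76.
From dR/dt = 0: 0.683(1 - R*/517) = 0.0219·5.76, giving R* = 517·(1 - 0.185) = 422.
From dC/dt = 0: 0.00554·422 - 0.189 = 0.0432P*, so P* = 2.15/0.0432 = 49.7.

R* ≈ 422, C* ≈ 5.76, P* ≈ 49.7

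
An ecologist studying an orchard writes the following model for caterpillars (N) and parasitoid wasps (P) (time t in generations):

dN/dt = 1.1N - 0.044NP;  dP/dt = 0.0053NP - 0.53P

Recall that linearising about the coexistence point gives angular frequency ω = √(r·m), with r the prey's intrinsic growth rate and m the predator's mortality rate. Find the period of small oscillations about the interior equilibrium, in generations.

T ≈ 8.23 generations

Here r = 1.1 and m = 0.53, so r·m = 0.583.
ω = √0.583 = 0.764 per generation, hence T = 2π/ω ≈ 8.23 generations.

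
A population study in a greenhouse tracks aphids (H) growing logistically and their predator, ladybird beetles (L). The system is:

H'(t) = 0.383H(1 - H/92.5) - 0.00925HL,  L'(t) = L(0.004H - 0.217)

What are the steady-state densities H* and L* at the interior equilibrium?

From dL/dt = 0 with L > 0: 0.004H* = 0.217, so H* = 54.2.
Substitute into dH/dt = 0: 0.383(1 - 54.2/92.5) = 0.00925L*.
The bracket is 0.414, giving L* = 0.158/0.00925 = 17.1.

H* ≈ 54.2, L* ≈ 17.1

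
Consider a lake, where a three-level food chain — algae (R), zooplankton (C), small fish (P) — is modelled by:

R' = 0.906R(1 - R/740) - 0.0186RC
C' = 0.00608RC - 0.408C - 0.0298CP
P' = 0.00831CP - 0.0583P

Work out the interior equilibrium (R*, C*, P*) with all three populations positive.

R* ≈ 633, C* ≈ 7.02, P* ≈ 116

From dP/dt = 0: 0.00831C* = 0.0583, so C* = 7.02.
From dR/dt = 0: 0.906(1 - R*/740) = 0.0186·7.02, giving R* = 740·(1 - 0.144) = 633.
From dC/dt = 0: 0.00608·633 - 0.408 = 0.0298P*, so P* = 3.44/0.0298 = 116.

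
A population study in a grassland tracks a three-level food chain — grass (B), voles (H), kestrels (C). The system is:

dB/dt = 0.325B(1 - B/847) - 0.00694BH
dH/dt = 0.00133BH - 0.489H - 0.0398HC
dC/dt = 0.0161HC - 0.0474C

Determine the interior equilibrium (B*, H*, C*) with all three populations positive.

B* ≈ 794, H* ≈ 2.94, C* ≈ 14.2

From dC/dt = 0: 0.0161H* = 0.0474, so H* = 2.94.
From dB/dt = 0: 0.325(1 - B*/847) = 0.00694·2.94, giving B* = 847·(1 - 0.0629) = 794.
From dH/dt = 0: 0.00133·794 - 0.489 = 0.0398C*, so C* = 0.567/0.0398 = 14.2.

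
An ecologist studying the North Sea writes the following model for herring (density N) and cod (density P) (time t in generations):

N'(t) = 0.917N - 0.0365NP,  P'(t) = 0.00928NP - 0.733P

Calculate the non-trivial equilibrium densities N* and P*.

Set dP/dt = 0 with P > 0: 0.00928N - 0.733 = 0, so N* = 0.733/0.00928 = 79.
Set dN/dt = 0 with N > 0: 0.917 - 0.0365P = 0, so P* = 0.917/0.0365 = 25.1.

N* ≈ 79, P* ≈ 25.1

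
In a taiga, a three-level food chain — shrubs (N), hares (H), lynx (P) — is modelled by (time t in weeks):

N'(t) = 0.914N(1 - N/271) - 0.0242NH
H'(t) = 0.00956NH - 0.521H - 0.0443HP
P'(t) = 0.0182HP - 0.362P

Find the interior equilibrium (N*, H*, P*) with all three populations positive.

From dP/dt = 0: 0.0182H* = 0.362, so H* = 19.9.
From dN/dt = 0: 0.914(1 - N*/271) = 0.0242·19.9, giving N* = 271·(1 - 0.527) = 128.
From dH/dt = 0: 0.00956·128 - 0.521 = 0.0443P*, so P* = 0.705/0.0443 = 15.9.

N* ≈ 128, H* ≈ 19.9, P* ≈ 15.9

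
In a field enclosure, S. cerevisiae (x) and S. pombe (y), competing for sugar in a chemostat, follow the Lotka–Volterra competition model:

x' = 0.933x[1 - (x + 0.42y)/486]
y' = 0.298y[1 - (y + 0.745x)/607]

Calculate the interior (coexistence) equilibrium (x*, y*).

x* ≈ 336, y* ≈ 356

Setting both brackets to zero gives the nullclines x + 0.42y = 486 and 0.745x + y = 607.
Substituting y = 607 - 0.745x into the first: x(1 - 0.42·0.745) = 486 - 0.42·607.
So x* = 231/0.687 = 336, and then y* = 607 - 0.745·336 = 356.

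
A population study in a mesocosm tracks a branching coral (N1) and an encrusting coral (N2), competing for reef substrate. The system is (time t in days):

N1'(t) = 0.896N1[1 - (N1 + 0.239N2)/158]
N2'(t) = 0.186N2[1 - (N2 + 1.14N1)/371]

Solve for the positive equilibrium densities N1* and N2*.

N1* ≈ 95.3, N2* ≈ 262

Setting both brackets to zero gives the nullclines N1 + 0.239N2 = 158 and 1.14N1 + N2 = 371.
Substituting N2 = 371 - 1.14N1 into the first: N1(1 - 0.239·1.14) = 158 - 0.239·371.
So N1* = 69.3/0.728 = 95.3, and then N2* = 371 - 1.14·95.3 = 262.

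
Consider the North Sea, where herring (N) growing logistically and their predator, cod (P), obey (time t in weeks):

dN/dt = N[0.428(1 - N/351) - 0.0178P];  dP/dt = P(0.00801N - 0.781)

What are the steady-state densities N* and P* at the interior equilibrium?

N* ≈ 97.5, P* ≈ 17.4

From dP/dt = 0 with P > 0: 0.00801N* = 0.781, so N* = 97.5.
Substitute into dN/dt = 0: 0.428(1 - 97.5/351) = 0.0178P*.
The bracket is 0.722, giving P* = 0.309/0.0178 = 17.4.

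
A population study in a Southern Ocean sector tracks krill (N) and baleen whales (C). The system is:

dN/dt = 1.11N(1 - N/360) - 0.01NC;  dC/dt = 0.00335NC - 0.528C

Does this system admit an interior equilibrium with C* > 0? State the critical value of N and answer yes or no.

The predator equation gives dC/dt > 0 only when N > 0.528/0.00335 = 158.
Without the predator, N → K = 360. Since 360 > 158, the predator can invade and persist.

Threshold N = 158; K > 158, so yes, the predator persists.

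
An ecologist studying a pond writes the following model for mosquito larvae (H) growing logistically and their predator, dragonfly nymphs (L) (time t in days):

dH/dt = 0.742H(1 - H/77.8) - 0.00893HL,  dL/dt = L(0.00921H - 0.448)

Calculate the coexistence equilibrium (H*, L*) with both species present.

H* ≈ 48.6, L* ≈ 31.1

From dL/dt = 0 with L > 0: 0.00921H* = 0.448, so H* = 48.6.
Substitute into dH/dt = 0: 0.742(1 - 48.6/77.8) = 0.00893L*.
The bracket is 0.375, giving L* = 0.278/0.00893 = 31.1.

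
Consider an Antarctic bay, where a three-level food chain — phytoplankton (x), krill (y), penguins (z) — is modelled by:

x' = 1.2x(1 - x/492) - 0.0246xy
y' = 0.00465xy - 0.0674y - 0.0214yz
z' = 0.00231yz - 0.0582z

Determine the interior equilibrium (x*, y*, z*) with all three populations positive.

From dz/dt = 0: 0.00231y* = 0.0582, so y* = 25.2.
From dx/dt = 0: 1.2(1 - x*/492) = 0.0246·25.2, giving x* = 492·(1 - 0.516) = 238.
From dy/dt = 0: 0.00465·238 - 0.0674 = 0.0214z*, so z* = 1.04/0.0214 = 48.5.

x* ≈ 238, y* ≈ 25.2, z* ≈ 48.5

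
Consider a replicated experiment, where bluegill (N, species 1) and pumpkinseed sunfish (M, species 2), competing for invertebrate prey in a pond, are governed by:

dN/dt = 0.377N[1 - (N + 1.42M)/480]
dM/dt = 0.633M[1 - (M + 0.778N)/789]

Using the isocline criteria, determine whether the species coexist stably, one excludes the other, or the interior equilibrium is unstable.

species 2 excludes species 1

Compare the nullcline intercepts: K1/α12 = 480/1.42 = 338 < K2 = 789; K2/α21 = 789/0.778 = 1010 > K1 = 480.
Since the inequalities point opposite ways, species 2 can invade but species 1 cannot.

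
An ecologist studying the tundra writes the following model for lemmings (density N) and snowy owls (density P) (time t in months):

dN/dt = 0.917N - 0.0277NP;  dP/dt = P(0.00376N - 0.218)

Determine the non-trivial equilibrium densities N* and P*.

Set dP/dt = 0 with P > 0: 0.00376N - 0.218 = 0, so N* = 0.218/0.00376 = 58.
Set dN/dt = 0 with N > 0: 0.917 - 0.0277P = 0, so P* = 0.917/0.0277 = 33.1.

N* ≈ 58, P* ≈ 33.1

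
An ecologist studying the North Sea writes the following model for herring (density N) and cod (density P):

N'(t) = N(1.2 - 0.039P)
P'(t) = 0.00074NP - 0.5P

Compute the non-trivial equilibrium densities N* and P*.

Set dP/dt = 0 with P > 0: 0.00074N - 0.5 = 0, so N* = 0.5/0.00074 = 676.
Set dN/dt = 0 with N > 0: 1.2 - 0.039P = 0, so P* = 1.2/0.039 = 30.8.

N* ≈ 676, P* ≈ 30.8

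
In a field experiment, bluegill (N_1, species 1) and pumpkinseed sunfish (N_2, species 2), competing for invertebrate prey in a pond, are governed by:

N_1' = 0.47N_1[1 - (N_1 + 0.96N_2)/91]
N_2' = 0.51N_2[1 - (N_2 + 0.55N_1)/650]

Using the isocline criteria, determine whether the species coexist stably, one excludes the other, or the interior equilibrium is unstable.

species 2 excludes species 1

Compare the nullcline intercepts: K1/α12 = 91/0.96 = 94.8 < K2 = 650; K2/α21 = 650/0.55 = 1180 > K1 = 91.
Since the inequalities point opposite ways, species 2 can invade but species 1 cannot.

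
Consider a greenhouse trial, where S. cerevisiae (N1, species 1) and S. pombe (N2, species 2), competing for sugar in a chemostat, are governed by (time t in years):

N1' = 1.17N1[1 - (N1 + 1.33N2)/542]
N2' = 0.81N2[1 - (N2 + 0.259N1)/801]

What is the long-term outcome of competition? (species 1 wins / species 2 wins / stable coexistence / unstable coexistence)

Compare the nullcline intercepts: K1/α12 = 542/1.33 = 408 < K2 = 801; K2/α21 = 801/0.259 = 3090 > K1 = 542.
Since the inequalities point opposite ways, species 2 can invade but species 1 cannot.

species 2 excludes species 1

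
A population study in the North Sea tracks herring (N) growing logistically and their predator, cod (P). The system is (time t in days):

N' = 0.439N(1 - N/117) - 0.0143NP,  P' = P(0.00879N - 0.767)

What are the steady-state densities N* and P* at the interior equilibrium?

N* ≈ 87.3, P* ≈ 7.8

From dP/dt = 0 with P > 0: 0.00879N* = 0.767, so N* = 87.3.
Substitute into dN/dt = 0: 0.439(1 - 87.3/117) = 0.0143P*.
The bracket is 0.254, giving P* = 0.112/0.0143 = 7.8.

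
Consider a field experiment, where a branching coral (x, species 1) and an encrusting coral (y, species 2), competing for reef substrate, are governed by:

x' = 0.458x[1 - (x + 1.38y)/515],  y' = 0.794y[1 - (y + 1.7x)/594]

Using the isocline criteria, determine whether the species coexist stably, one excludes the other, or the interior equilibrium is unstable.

unstable coexistence (outcome depends on initial conditions)

Compare the nullcline intercepts: K1/α12 = 515/1.38 = 373 < K2 = 594; K2/α21 = 594/1.7 = 349 < K1 = 515.
Since both are reversed, neither can invade when rare; the interior point is a saddle.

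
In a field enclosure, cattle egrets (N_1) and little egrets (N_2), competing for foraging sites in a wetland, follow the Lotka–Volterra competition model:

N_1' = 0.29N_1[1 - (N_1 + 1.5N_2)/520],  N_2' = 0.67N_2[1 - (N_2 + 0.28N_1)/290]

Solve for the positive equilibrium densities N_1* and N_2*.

Setting both brackets to zero gives the nullclines N_1 + 1.5N_2 = 520 and 0.28N_1 + N_2 = 290.
Substituting N_2 = 290 - 0.28N_1 into the first: N_1(1 - 1.5·0.28) = 520 - 1.5·290.
So N_1* = 85/0.58 = 147, and then N_2* = 290 - 0.28·147 = 249.

N_1* ≈ 147, N_2* ≈ 249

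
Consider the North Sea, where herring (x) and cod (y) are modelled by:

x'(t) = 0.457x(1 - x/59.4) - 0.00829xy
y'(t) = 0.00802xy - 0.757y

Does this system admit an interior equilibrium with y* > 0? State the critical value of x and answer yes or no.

Threshold x = 94.4; K < 94.4, so no, the predator goes extinct.

The predator equation gives dy/dt > 0 only when x > 0.757/0.00802 = 94.4.
Without the predator, x → K = 59.4. Since 59.4 < 94.4, the predator cannot invade.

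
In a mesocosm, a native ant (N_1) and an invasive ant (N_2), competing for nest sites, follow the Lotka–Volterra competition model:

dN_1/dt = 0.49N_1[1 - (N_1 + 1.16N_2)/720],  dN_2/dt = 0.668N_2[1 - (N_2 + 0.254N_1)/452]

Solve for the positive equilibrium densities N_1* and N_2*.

Setting both brackets to zero gives the nullclines N_1 + 1.16N_2 = 720 and 0.254N_1 + N_2 = 452.
Substituting N_2 = 452 - 0.254N_1 into the first: N_1(1 - 1.16·0.254) = 720 - 1.16·452.
So N_1* = 196/0.705 = 277, and then N_2* = 452 - 0.254·277 = 382.

N_1* ≈ 277, N_2* ≈ 382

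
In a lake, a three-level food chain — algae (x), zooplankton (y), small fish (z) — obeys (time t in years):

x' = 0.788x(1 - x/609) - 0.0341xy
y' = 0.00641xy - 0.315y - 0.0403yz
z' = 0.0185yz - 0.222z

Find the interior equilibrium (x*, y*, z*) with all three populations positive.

From dz/dt = 0: 0.0185y* = 0.222, so y* = 12.
From dx/dt = 0: 0.788(1 - x*/609) = 0.0341·12, giving x* = 609·(1 - 0.519) = 293.
From dy/dt = 0: 0.00641·293 - 0.315 = 0.0403z*, so z* = 1.56/0.0403 = 38.7.

x* ≈ 293, y* ≈ 12, z* ≈ 38.7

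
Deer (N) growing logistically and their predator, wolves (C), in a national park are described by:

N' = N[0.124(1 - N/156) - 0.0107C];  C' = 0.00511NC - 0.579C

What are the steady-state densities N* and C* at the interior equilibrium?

From dC/dt = 0 with C > 0: 0.00511N* = 0.579, so N* = 113.
Substitute into dN/dt = 0: 0.124(1 - 113/156) = 0.0107C*.
The bracket is 0.274, giving C* = 0.0339/0.0107 = 3.17.

N* ≈ 113, C* ≈ 3.17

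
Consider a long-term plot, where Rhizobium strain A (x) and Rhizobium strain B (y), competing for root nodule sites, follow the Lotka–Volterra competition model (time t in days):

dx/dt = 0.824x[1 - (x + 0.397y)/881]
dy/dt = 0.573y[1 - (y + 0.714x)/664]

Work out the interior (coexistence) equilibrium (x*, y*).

x* ≈ 862, y* ≈ 48.8

Setting both brackets to zero gives the nullclines x + 0.397y = 881 and 0.714x + y = 664.
Substituting y = 664 - 0.714x into the first: x(1 - 0.397·0.714) = 881 - 0.397·664.
So x* = 617/0.717 = 862, and then y* = 664 - 0.714·862 = 48.8.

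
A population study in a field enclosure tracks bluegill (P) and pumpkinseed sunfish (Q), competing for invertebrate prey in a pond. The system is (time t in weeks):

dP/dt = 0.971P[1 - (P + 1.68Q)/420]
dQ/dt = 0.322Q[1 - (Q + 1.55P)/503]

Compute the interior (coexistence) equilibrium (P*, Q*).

Setting both brackets to zero gives the nullclines P + 1.68Q = 420 and 1.55P + Q = 503.
Substituting Q = 503 - 1.55P into the first: P(1 - 1.68·1.55) = 420 - 1.68·503.
So P* = -425/-1.6 = 265, and then Q* = 503 - 1.55·265 = 92.3.

P* ≈ 265, Q* ≈ 92.3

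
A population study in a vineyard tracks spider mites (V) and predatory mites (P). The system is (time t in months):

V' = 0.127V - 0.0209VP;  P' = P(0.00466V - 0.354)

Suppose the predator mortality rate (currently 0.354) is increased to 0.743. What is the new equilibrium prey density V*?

V* ≈ 159

At the interior fixed point, setting dP/dt = 0 with P > 0 fixes V* = (predator death rate)/(VP coefficient) — independent of the other coefficients.
With the change, V* = 0.743/0.00466 = 159; it rises from 76.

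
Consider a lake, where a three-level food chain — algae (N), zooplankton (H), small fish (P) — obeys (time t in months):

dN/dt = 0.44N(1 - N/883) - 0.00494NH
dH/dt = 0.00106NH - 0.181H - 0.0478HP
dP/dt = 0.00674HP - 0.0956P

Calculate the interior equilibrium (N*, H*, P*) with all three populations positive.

N* ≈ 742, H* ≈ 14.2, P* ≈ 12.7

From dP/dt = 0: 0.00674H* = 0.0956, so H* = 14.2.
From dN/dt = 0: 0.44(1 - N*/883) = 0.00494·14.2, giving N* = 883·(1 - 0.159) = 742.
From dH/dt = 0: 0.00106·742 - 0.181 = 0.0478P*, so P* = 0.606/0.0478 = 12.7.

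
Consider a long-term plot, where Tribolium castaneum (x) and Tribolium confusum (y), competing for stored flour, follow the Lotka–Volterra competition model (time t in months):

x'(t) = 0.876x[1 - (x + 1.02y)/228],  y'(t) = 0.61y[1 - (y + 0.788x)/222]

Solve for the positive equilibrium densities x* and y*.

Setting both brackets to zero gives the nullclines x + 1.02y = 228 and 0.788x + y = 222.
Substituting y = 222 - 0.788x into the first: x(1 - 1.02·0.788) = 228 - 1.02·222.
So x* = 1.56/0.196 = 7.95, and then y* = 222 - 0.788·7.95 = 216.

x* ≈ 7.95, y* ≈ 216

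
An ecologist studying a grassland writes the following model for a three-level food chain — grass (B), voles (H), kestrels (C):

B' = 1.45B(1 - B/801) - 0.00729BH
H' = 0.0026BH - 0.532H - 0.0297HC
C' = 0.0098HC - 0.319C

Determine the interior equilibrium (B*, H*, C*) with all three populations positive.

B* ≈ 670, H* ≈ 32.6, C* ≈ 40.7

From dC/dt = 0: 0.0098H* = 0.319, so H* = 32.6.
From dB/dt = 0: 1.45(1 - B*/801) = 0.00729·32.6, giving B* = 801·(1 - 0.164) = 670.
From dH/dt = 0: 0.0026·670 - 0.532 = 0.0297C*, so C* = 1.21/0.0297 = 40.7.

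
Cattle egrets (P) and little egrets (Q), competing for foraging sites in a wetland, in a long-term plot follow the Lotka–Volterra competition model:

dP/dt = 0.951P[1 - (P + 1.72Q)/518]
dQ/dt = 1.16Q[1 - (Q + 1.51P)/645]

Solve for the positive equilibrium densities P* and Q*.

Setting both brackets to zero gives the nullclines P + 1.72Q = 518 and 1.51P + Q = 645.
Substituting Q = 645 - 1.51P into the first: P(1 - 1.72·1.51) = 518 - 1.72·645.
So P* = -591/-1.6 = 370, and then Q* = 645 - 1.51·370 = 85.9.

P* ≈ 370, Q* ≈ 85.9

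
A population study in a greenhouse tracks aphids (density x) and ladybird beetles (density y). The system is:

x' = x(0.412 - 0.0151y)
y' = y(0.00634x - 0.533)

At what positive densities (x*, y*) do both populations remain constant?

Set dy/dt = 0 with y > 0: 0.00634x - 0.533 = 0, so x* = 0.533/0.00634 = 84.1.
Set dx/dt = 0 with x > 0: 0.412 - 0.0151y = 0, so y* = 0.412/0.0151 = 27.3.

x* ≈ 84.1, y* ≈ 27.3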